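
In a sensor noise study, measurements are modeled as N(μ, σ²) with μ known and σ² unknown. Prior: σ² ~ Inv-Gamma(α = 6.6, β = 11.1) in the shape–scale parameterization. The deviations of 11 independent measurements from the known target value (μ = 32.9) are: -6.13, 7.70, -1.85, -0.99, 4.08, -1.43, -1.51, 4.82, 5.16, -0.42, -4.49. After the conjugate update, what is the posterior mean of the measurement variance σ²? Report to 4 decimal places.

9.6683

With known mean μ and an Inverse-Gamma(α, β) prior on σ², the Normal likelihood is conjugate: posterior is Inv-Gamma(α + n/2, β + Σ(xᵢ−μ)²/2).
Σ(xᵢ−μ)² = (-6.13)² + (7.70)² + (-1.85)² + (-0.99)² + (4.08)² + (-1.43)² + (-1.51)² + (4.82)² + (5.16)² + (-0.42)² + (-4.49)² = 192.4354.
Posterior: Inv-Gamma(6.6 + 11/2, 11.1 + 192.4354/2) = Inv-Gamma(12.10, 107.31770).
E[σ²|data] = β/(α−1) = 107.31770/11.10 = 9.6683.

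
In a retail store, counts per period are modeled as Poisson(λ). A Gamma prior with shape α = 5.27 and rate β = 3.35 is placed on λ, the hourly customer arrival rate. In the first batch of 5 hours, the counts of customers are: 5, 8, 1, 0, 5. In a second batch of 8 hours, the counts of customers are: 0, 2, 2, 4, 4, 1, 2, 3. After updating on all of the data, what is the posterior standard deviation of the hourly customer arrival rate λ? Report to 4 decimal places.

0.3976

With a Gamma(shape α, rate β) prior, the Poisson likelihood is conjugate: the posterior is Gamma(α + ΣXᵢ, β + n).
Batch 1: sum of counts S = 19 over n = 5 hours.
After batch 1: Gamma(α+S, β+n) = Gamma(5.27+19, 3.35+5) = Gamma(24.27, 8.35).
Batch 2: sum of counts S = 18 over n = 8 hours.
After batch 2: Gamma(α+S, β+n) = Gamma(24.27+18, 8.35+8) = Gamma(42.27, 16.35).
SD = √α/β = √42.27/16.35 = 0.3976.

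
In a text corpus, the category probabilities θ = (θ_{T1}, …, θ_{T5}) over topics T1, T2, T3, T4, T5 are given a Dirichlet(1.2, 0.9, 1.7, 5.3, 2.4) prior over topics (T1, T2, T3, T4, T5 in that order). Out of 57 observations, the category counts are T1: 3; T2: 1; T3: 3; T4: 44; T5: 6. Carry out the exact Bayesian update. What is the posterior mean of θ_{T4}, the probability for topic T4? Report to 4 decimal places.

0.7197

The Dirichlet prior is conjugate to the Multinomial likelihood: each posterior αⱼ = prior αⱼ + observed count nⱼ.
Posterior concentration: (4.2, 1.9, 4.7, 49.3, 8.4), total = 68.5.
E[θ_{T4}|data] = α_{T4}/Σα = 49.3/68.5 = 0.7197.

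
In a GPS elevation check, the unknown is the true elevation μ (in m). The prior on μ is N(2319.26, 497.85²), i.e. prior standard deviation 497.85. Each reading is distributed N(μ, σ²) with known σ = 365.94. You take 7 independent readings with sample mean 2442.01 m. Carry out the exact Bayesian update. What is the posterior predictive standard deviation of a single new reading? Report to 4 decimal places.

For Normal data with known variance σ², a Normal(μ₀, σ₀²) prior on μ is conjugate. Posterior precision = 1/σ₀² + n/σ²; posterior mean is the precision-weighted average of μ₀ and x̄.
σ₀² = 497.85² = 247854.6225, σ² = 365.94² = 133912.0836; σ² + n·σ₀² = 133912.0836 + 7·247854.6225 = 1868894.4411.
Posterior precision = 1/σ₀² + n/σ² = 1/247854.6225 + 7/133912.0836 = (σ² + n·σ₀²)/(σ₀²σ²) = 1868894.4411/(247854.6225·133912.0836); posterior variance σₙ² = σ₀²σ²/(σ² + n·σ₀²) = 247854.6225·133912.0836/1868894.4411 = 17759.552492.
Predictive variance for one new observation = σₙ² + σ² = 247854.6225·133912.0836/1868894.4411 + 133912.0836 = σ²·(σ₀² + 1868894.4411)/1868894.4411 = 133912.0836·2116749.0636/1868894.4411 = 151671.636092; SD = √(133912.0836·2116749.0636/1868894.4411) = 389.4504.

389.4504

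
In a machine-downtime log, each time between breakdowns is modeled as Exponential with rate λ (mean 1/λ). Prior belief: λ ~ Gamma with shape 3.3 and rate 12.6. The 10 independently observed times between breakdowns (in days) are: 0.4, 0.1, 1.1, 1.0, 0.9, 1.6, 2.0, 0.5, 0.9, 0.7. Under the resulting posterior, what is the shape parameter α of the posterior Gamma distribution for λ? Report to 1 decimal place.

13.3

With a Gamma(shape α, rate β) prior on the exponential rate λ, the posterior after n observations with total T = Σxᵢ is Gamma(α+n, β+T).
Sum of observations T = 9.2 days; n = 10.
Posterior: Gamma(3.3+10, 12.6+9.2) = Gamma(13.3, 21.8).
Posterior α = 13.3.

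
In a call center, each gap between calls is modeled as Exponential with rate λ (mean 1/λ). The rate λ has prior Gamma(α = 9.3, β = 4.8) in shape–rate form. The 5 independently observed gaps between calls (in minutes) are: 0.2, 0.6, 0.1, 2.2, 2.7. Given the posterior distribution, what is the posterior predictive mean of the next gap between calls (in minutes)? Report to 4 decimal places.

With a Gamma(shape α, rate β) prior on the exponential rate λ, the posterior after n observations with total T = Σxᵢ is Gamma(α+n, β+T).
Sum of observations T = 5.8 minutes; n = 5.
Posterior: Gamma(9.3+5, 4.8+5.8) = Gamma(14.3, 10.6).
The predictive distribution for the next observation is Lomax; its mean is β/(α−1) = 10.6/13.3 = 0.7970.

0.7970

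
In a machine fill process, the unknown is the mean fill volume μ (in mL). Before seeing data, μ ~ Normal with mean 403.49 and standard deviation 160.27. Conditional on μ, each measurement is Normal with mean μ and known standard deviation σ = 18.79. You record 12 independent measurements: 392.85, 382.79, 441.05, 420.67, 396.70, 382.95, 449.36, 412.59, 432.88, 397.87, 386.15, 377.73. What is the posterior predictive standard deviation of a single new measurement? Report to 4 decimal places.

19.5564

For Normal data with known variance σ², a Normal(μ₀, σ₀²) prior on μ is conjugate. Posterior precision = 1/σ₀² + n/σ²; posterior mean is the precision-weighted average of μ₀ and x̄.
σ₀² = 160.27² = 25686.4729, σ² = 18.79² = 353.0641; σ² + n·σ₀² = 353.0641 + 12·25686.4729 = 308590.7389.
Posterior precision = 1/σ₀² + n/σ² = 1/25686.4729 + 12/353.0641 = (σ² + n·σ₀²)/(σ₀²σ²) = 308590.7389/(25686.4729·353.0641); posterior variance σₙ² = σ₀²σ²/(σ² + n·σ₀²) = 25686.4729·353.0641/308590.7389 = 29.388346.
Predictive variance for one new observation = σₙ² + σ² = 25686.4729·353.0641/308590.7389 + 353.0641 = σ²·(σ₀² + 308590.7389)/308590.7389 = 353.0641·334277.2118/308590.7389 = 382.452446; SD = √(353.0641·334277.2118/308590.7389) = 19.5564.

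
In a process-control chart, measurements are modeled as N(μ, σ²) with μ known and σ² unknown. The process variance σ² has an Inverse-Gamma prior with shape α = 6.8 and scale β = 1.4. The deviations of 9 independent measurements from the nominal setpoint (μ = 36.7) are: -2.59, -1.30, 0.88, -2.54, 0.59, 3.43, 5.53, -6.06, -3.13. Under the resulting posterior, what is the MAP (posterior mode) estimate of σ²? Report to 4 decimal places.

With known mean μ and an Inverse-Gamma(α, β) prior on σ², the Normal likelihood is conjugate: posterior is Inv-Gamma(α + n/2, β + Σ(xᵢ−μ)²/2).
Σ(xᵢ−μ)² = (-2.59)² + (-1.30)² + (0.88)² + (-2.54)² + (0.59)² + (3.43)² + (5.53)² + (-6.06)² + (-3.13)² = 104.8385.
Posterior: Inv-Gamma(6.8 + 9/2, 1.4 + 104.8385/2) = Inv-Gamma(11.30, 53.81925).
Mode = β/(α+1) = 53.81925/12.30 = 4.3755.

4.3755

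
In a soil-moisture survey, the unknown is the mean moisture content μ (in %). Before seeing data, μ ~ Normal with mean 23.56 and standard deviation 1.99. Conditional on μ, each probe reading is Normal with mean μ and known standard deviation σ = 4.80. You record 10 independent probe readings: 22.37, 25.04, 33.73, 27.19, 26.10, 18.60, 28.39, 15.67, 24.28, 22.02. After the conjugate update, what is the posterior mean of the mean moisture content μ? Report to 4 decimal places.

24.0525

For Normal data with known variance σ², a Normal(μ₀, σ₀²) prior on μ is conjugate. Posterior precision = 1/σ₀² + n/σ²; posterior mean is the precision-weighted average of μ₀ and x̄.
Σxᵢ = 22.37 + 25.04 + 33.73 + 27.19 + 26.10 + 18.60 + 28.39 + 15.67 + 24.28 + 22.02 = 243.39, so n·x̄ = 243.39.
σ₀² = 1.99² = 3.9601, σ² = 4.80² = 23.04; σ² + n·σ₀² = 23.04 + 10·3.9601 = 62.641.
Posterior mean = (μ₀/σ₀² + n·x̄/σ²)/(1/σ₀² + n/σ²) = (σ²·μ₀ + σ₀²·n·x̄)/(σ² + n·σ₀²) = (23.04·23.56 + 3.9601·243.39)/62.641 = 1506.671139/62.641 = 24.0525.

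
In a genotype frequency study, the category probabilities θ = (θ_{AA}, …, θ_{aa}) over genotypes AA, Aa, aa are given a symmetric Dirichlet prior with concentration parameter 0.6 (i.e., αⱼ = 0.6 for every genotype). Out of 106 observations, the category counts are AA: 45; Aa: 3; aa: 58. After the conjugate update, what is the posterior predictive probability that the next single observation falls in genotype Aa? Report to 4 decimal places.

The Dirichlet prior is conjugate to the Multinomial likelihood: each posterior αⱼ = prior αⱼ + observed count nⱼ.
Posterior concentration: (45.6, 3.6, 58.6), total = 107.8.
P(next = Aa | data) = α_{Aa}/Σα = 0.0334.

0.0334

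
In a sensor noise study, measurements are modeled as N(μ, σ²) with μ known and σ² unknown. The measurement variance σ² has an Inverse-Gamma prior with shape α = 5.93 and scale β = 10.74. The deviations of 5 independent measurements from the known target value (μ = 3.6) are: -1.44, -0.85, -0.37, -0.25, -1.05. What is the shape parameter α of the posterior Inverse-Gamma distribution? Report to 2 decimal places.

8.43

With known mean μ and an Inverse-Gamma(α, β) prior on σ², the Normal likelihood is conjugate: posterior is Inv-Gamma(α + n/2, β + Σ(xᵢ−μ)²/2).
Σ(xᵢ−μ)² = (-1.44)² + (-0.85)² + (-0.37)² + (-0.25)² + (-1.05)² = 4.0980.
Posterior: Inv-Gamma(5.93 + 5/2, 10.74 + 4.0980/2) = Inv-Gamma(8.43, 12.78900).
Posterior α = 8.43.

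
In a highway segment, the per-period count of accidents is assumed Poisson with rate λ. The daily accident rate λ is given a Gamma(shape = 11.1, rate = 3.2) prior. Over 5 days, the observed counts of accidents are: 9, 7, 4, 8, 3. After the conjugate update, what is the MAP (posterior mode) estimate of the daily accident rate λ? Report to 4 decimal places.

5.0122

With a Gamma(shape α, rate β) prior, the Poisson likelihood is conjugate: the posterior is Gamma(α + ΣXᵢ, β + n).
Sum of counts S = 31 over n = 5 days.
Posterior: Gamma(α+S, β+n) = Gamma(11.1+31, 3.2+5) = Gamma(42.1, 8.2).
Mode of Gamma(α,β) for α≥1 is (α−1)/β = 41.1/8.2 = 5.0122.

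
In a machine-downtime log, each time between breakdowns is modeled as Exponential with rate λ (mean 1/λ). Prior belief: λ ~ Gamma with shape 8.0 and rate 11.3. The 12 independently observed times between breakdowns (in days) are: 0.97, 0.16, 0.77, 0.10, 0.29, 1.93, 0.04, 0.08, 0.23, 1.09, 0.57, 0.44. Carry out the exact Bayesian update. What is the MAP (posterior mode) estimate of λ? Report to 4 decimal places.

1.0573

With a Gamma(shape α, rate β) prior on the exponential rate λ, the posterior after n observations with total T = Σxᵢ is Gamma(α+n, β+T).
Sum of observations T = 6.67 days; n = 12.
Posterior: Gamma(8.0+12, 11.3+6.67) = Gamma(20.0, 17.97).
Mode = (α−1)/β = 1.0573.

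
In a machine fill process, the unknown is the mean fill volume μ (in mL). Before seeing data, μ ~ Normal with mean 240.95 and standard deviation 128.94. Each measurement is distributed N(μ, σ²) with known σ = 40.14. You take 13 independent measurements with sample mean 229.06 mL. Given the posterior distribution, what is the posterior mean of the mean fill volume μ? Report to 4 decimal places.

For Normal data with known variance σ², a Normal(μ₀, σ₀²) prior on μ is conjugate. Posterior precision = 1/σ₀² + n/σ²; posterior mean is the precision-weighted average of μ₀ and x̄.
n·x̄ = 13·229.06 = 2977.78.
σ₀² = 128.94² = 16625.5236, σ² = 40.14² = 1611.2196; σ² + n·σ₀² = 1611.2196 + 13·16625.5236 = 217743.0264.
Posterior mean = (μ₀/σ₀² + n·x̄/σ²)/(1/σ₀² + n/σ²) = (σ²·μ₀ + σ₀²·n·x̄)/(σ² + n·σ₀²) = (1611.2196·240.95 + 16625.5236·2977.78)/217743.0264 = 49895375.028228/217743.0264 = 229.1480.

229.1480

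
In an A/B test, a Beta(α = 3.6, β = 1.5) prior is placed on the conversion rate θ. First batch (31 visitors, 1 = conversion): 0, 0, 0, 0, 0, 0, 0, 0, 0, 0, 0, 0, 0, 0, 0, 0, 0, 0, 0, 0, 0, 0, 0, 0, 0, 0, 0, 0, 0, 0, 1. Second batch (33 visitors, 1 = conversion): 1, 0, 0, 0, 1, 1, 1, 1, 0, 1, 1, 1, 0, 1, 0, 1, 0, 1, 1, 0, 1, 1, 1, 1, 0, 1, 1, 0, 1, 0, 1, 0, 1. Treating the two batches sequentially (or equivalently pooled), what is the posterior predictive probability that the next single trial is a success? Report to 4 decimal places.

The Beta prior is conjugate to a Binomial/Bernoulli likelihood; the update adds successes to α and failures to β.
After batch 1: Beta(3.6+1, 1.5+30) = Beta(4.6, 31.5).
After batch 2: Beta(4.6+21, 31.5+12) = Beta(25.6, 43.5).
For a single future Bernoulli trial, P(success | data) = α/(α+β) = 0.3705.

0.3705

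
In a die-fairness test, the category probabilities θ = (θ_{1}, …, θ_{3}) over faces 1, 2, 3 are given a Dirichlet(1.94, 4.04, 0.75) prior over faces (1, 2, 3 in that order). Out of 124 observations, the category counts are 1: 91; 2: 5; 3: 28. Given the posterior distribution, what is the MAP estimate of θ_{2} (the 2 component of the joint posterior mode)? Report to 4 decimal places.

0.0629

The Dirichlet prior is conjugate to the Multinomial likelihood: each posterior αⱼ = prior αⱼ + observed count nⱼ.
Posterior concentration: (92.94, 9.04, 28.75), total = 130.73.
Joint mode component: (α_{2}−1)/(Σα−K) = 8.04/127.73 = 0.0629.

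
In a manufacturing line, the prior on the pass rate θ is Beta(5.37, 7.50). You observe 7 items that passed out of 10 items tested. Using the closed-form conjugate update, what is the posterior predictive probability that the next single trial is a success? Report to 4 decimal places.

0.5409

The Beta prior is conjugate to a Binomial/Bernoulli likelihood; the update adds successes to α and failures to β.
Posterior: Beta(α+k, β+n−k) = Beta(5.37+7, 7.50+3) = Beta(12.37, 10.50).
For a single future Bernoulli trial, P(success | data) = α/(α+β) = 0.5409.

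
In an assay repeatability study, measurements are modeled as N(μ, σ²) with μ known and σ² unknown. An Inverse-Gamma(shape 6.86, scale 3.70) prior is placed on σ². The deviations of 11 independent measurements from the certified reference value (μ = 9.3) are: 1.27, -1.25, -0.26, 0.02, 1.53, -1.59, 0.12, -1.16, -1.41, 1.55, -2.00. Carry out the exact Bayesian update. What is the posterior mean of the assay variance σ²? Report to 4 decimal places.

With known mean μ and an Inverse-Gamma(α, β) prior on σ², the Normal likelihood is conjugate: posterior is Inv-Gamma(α + n/2, β + Σ(xᵢ−μ)²/2).
Σ(xᵢ−μ)² = (1.27)² + (-1.25)² + (-0.26)² + (0.02)² + (1.53)² + (-1.59)² + (0.12)² + (-1.16)² + (-1.41)² + (1.55)² + (-2.00)² = 17.8630.
Posterior: Inv-Gamma(6.86 + 11/2, 3.70 + 17.8630/2) = Inv-Gamma(12.36, 12.63150).
E[σ²|data] = β/(α−1) = 12.63150/11.36 = 1.1119.

1.1119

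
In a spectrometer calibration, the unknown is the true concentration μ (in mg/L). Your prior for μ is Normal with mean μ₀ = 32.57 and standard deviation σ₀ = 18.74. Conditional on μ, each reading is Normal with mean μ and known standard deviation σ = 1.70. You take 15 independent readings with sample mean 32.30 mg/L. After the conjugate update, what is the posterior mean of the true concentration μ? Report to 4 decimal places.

For Normal data with known variance σ², a Normal(μ₀, σ₀²) prior on μ is conjugate. Posterior precision = 1/σ₀² + n/σ²; posterior mean is the precision-weighted average of μ₀ and x̄.
n·x̄ = 15·32.30 = 484.5.
σ₀² = 18.74² = 351.1876, σ² = 1.70² = 2.89; σ² + n·σ₀² = 2.89 + 15·351.1876 = 5270.704.
Posterior mean = (μ₀/σ₀² + n·x̄/σ²)/(1/σ₀² + n/σ²) = (σ²·μ₀ + σ₀²·n·x̄)/(σ² + n·σ₀²) = (2.89·32.57 + 351.1876·484.5)/5270.704 = 170244.5195/5270.704 = 32.3001.

32.3001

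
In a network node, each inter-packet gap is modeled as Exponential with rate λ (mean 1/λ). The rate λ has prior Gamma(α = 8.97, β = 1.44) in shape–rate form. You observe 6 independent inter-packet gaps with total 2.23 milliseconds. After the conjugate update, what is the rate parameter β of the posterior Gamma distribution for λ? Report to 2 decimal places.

3.67

With a Gamma(shape α, rate β) prior on the exponential rate λ, the posterior after n observations with total T = Σxᵢ is Gamma(α+n, β+T).
Posterior: Gamma(8.97+6, 1.44+2.23) = Gamma(14.97, 3.67).
Posterior β = 3.67.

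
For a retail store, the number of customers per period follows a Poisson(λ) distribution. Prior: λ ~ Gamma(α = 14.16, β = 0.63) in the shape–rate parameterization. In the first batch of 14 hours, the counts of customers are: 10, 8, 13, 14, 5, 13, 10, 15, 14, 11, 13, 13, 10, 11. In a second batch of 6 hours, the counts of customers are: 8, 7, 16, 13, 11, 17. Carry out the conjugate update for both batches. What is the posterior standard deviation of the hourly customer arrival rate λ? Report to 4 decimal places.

0.7605

With a Gamma(shape α, rate β) prior, the Poisson likelihood is conjugate: the posterior is Gamma(α + ΣXᵢ, β + n).
Batch 1: sum of counts S = 160 over n = 14 hours.
After batch 1: Gamma(α+S, β+n) = Gamma(14.16+160, 0.63+14) = Gamma(174.16, 14.63).
Batch 2: sum of counts S = 72 over n = 6 hours.
After batch 2: Gamma(α+S, β+n) = Gamma(174.16+72, 14.63+6) = Gamma(246.16, 20.63).
SD = √α/β = √246.16/20.63 = 0.7605.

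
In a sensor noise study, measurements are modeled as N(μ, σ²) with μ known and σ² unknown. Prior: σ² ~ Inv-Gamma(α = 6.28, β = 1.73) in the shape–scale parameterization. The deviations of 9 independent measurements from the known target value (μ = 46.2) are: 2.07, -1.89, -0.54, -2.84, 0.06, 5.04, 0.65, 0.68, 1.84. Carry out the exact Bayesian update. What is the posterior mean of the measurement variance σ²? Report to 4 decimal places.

2.5230

With known mean μ and an Inverse-Gamma(α, β) prior on σ², the Normal likelihood is conjugate: posterior is Inv-Gamma(α + n/2, β + Σ(xᵢ−μ)²/2).
Σ(xᵢ−μ)² = (2.07)² + (-1.89)² + (-0.54)² + (-2.84)² + (0.06)² + (5.04)² + (0.65)² + (0.68)² + (1.84)² = 45.8899.
Posterior: Inv-Gamma(6.28 + 9/2, 1.73 + 45.8899/2) = Inv-Gamma(10.78, 24.67495).
E[σ²|data] = β/(α−1) = 24.67495/9.78 = 2.5230.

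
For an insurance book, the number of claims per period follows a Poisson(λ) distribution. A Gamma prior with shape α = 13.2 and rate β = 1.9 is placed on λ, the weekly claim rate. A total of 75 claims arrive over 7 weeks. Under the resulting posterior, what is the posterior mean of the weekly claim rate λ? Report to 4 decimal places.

With a Gamma(shape α, rate β) prior, the Poisson likelihood is conjugate: the posterior is Gamma(α + ΣXᵢ, β + n).
Posterior: Gamma(α+S, β+n) = Gamma(13.2+75, 1.9+7) = Gamma(88.2, 8.9).
Posterior mean = α/β = 88.2/8.9 = 9.9101.

9.9101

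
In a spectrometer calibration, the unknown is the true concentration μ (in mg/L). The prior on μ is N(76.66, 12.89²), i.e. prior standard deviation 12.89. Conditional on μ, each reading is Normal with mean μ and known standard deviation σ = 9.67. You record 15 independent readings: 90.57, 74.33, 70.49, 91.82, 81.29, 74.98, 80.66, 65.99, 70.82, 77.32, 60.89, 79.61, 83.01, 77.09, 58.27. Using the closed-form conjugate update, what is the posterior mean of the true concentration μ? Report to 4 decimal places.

75.8401

For Normal data with known variance σ², a Normal(μ₀, σ₀²) prior on μ is conjugate. Posterior precision = 1/σ₀² + n/σ²; posterior mean is the precision-weighted average of μ₀ and x̄.
Σxᵢ = 90.57 + 74.33 + 70.49 + 91.82 + 81.29 + 74.98 + 80.66 + 65.99 + 70.82 + 77.32 + 60.89 + 79.61 + 83.01 + 77.09 + 58.27 = 1137.14, so n·x̄ = 1137.14.
σ₀² = 12.89² = 166.1521, σ² = 9.67² = 93.5089; σ² + n·σ₀² = 93.5089 + 15·166.1521 = 2585.7904.
Posterior mean = (μ₀/σ₀² + n·x̄/σ²)/(1/σ₀² + n/σ²) = (σ²·μ₀ + σ₀²·n·x̄)/(σ² + n·σ₀²) = (93.5089·76.66 + 166.1521·1137.14)/2585.7904 = 196106.591268/2585.7904 = 75.8401.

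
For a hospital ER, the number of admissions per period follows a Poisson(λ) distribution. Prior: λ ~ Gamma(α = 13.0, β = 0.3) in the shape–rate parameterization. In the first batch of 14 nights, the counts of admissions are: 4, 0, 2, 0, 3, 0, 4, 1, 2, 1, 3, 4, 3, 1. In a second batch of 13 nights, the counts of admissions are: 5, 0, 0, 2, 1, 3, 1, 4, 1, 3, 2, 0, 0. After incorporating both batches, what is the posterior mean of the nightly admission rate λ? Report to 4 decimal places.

2.3077

With a Gamma(shape α, rate β) prior, the Poisson likelihood is conjugate: the posterior is Gamma(α + ΣXᵢ, β + n).
Batch 1: sum of counts S = 28 over n = 14 nights.
After batch 1: Gamma(α+S, β+n) = Gamma(13.0+28, 0.3+14) = Gamma(41.0, 14.3).
Batch 2: sum of counts S = 22 over n = 13 nights.
After batch 2: Gamma(α+S, β+n) = Gamma(41.0+22, 14.3+13) = Gamma(63.0, 27.3).
Posterior mean = α/β = 63.0/27.3 = 2.3077.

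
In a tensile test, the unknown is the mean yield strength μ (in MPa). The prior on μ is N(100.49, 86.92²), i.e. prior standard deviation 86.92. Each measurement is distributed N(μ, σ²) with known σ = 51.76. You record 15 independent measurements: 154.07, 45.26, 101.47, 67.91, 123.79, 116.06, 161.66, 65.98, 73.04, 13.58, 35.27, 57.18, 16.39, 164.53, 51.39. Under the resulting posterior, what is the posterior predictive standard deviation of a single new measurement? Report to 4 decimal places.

For Normal data with known variance σ², a Normal(μ₀, σ₀²) prior on μ is conjugate. Posterior precision = 1/σ₀² + n/σ²; posterior mean is the precision-weighted average of μ₀ and x̄.
σ₀² = 86.92² = 7555.0864, σ² = 51.76² = 2679.0976; σ² + n·σ₀² = 2679.0976 + 15·7555.0864 = 116005.3936.
Posterior precision = 1/σ₀² + n/σ² = 1/7555.0864 + 15/2679.0976 = (σ² + n·σ₀²)/(σ₀²σ²) = 116005.3936/(7555.0864·2679.0976); posterior variance σₙ² = σ₀²σ²/(σ² + n·σ₀²) = 7555.0864·2679.0976/116005.3936 = 174.481662.
Predictive variance for one new observation = σₙ² + σ² = 7555.0864·2679.0976/116005.3936 + 2679.0976 = σ²·(σ₀² + 116005.3936)/116005.3936 = 2679.0976·123560.48/116005.3936 = 2853.579262; SD = √(2679.0976·123560.48/116005.3936) = 53.4189.

53.4189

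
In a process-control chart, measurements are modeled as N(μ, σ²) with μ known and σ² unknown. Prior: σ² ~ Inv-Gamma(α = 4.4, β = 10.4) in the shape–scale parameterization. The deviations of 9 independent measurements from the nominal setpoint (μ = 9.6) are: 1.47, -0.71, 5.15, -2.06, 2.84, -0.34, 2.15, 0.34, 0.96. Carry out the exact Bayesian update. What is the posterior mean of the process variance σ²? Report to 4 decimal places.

With known mean μ and an Inverse-Gamma(α, β) prior on σ², the Normal likelihood is conjugate: posterior is Inv-Gamma(α + n/2, β + Σ(xᵢ−μ)²/2).
Σ(xᵢ−μ)² = (1.47)² + (-0.71)² + (5.15)² + (-2.06)² + (2.84)² + (-0.34)² + (2.15)² + (0.34)² + (0.96)² = 47.2720.
Posterior: Inv-Gamma(4.4 + 9/2, 10.4 + 47.2720/2) = Inv-Gamma(8.90, 34.03600).
E[σ²|data] = β/(α−1) = 34.03600/7.90 = 4.3084.

4.3084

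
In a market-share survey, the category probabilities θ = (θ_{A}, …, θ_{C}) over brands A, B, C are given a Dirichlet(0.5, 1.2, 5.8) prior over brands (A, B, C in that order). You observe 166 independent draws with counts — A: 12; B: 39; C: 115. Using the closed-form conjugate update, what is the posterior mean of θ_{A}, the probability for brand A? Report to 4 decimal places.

0.0720

The Dirichlet prior is conjugate to the Multinomial likelihood: each posterior αⱼ = prior αⱼ + observed count nⱼ.
Posterior concentration: (12.5, 40.2, 120.8), total = 173.5.
E[θ_{A}|data] = α_{A}/Σα = 12.5/173.5 = 0.0720.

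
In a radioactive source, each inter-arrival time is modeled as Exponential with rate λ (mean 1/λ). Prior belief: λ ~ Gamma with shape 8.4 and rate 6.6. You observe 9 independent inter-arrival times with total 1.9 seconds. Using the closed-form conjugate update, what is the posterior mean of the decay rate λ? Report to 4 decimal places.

With a Gamma(shape α, rate β) prior on the exponential rate λ, the posterior after n observations with total T = Σxᵢ is Gamma(α+n, β+T).
Posterior: Gamma(8.4+9, 6.6+1.9) = Gamma(17.4, 8.5).
Posterior mean of λ = α/β = 17.4/8.5 = 2.0471.

2.0471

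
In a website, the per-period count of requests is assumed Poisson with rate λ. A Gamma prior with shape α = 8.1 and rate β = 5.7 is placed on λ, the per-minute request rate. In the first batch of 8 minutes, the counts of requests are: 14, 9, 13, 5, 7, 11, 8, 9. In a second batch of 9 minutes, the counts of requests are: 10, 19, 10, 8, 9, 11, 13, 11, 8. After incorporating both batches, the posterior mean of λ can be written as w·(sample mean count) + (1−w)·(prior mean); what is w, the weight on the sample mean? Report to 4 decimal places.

With a Gamma(shape α, rate β) prior, the Poisson likelihood is conjugate: the posterior is Gamma(α + ΣXᵢ, β + n).
Total number of minutes: n = 8 + 9 = 17.
Posterior mean = (α₀+S)/(β₀+n) = [n/(β₀+n)]·(S/n) + [β₀/(β₀+n)]·(α₀/β₀), so only n and β₀ enter the weight.
Weight on data w = n/(β₀+n) = 17/(5.7+17) = 17/22.7 = 0.7489.

0.7489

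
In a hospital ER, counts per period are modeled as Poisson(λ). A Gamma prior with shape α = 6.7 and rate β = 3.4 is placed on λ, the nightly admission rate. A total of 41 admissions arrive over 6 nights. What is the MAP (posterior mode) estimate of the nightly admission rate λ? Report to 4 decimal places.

With a Gamma(shape α, rate β) prior, the Poisson likelihood is conjugate: the posterior is Gamma(α + ΣXᵢ, β + n).
Posterior: Gamma(α+S, β+n) = Gamma(6.7+41, 3.4+6) = Gamma(47.7, 9.4).
Mode of Gamma(α,β) for α≥1 is (α−1)/β = 46.7/9.4 = 4.9681.

4.9681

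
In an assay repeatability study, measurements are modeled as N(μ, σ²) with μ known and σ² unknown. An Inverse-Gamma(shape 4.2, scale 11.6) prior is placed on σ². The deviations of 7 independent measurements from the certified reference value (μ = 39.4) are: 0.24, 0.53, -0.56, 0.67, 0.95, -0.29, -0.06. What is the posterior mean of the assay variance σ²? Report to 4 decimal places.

With known mean μ and an Inverse-Gamma(α, β) prior on σ², the Normal likelihood is conjugate: posterior is Inv-Gamma(α + n/2, β + Σ(xᵢ−μ)²/2).
Σ(xᵢ−μ)² = (0.24)² + (0.53)² + (-0.56)² + (0.67)² + (0.95)² + (-0.29)² + (-0.06)² = 2.0912.
Posterior: Inv-Gamma(4.2 + 7/2, 11.6 + 2.0912/2) = Inv-Gamma(7.70, 12.64560).
E[σ²|data] = β/(α−1) = 12.64560/6.70 = 1.8874.

1.8874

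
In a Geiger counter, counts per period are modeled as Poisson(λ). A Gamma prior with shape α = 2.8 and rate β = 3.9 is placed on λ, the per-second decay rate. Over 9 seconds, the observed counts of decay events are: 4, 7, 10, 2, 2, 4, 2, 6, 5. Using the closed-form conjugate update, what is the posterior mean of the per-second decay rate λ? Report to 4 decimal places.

With a Gamma(shape α, rate β) prior, the Poisson likelihood is conjugate: the posterior is Gamma(α + ΣXᵢ, β + n).
Sum of counts S = 42 over n = 9 seconds.
Posterior: Gamma(α+S, β+n) = Gamma(2.8+42, 3.9+9) = Gamma(44.8, 12.9).
Posterior mean = α/β = 44.8/12.9 = 3.4729.

3.4729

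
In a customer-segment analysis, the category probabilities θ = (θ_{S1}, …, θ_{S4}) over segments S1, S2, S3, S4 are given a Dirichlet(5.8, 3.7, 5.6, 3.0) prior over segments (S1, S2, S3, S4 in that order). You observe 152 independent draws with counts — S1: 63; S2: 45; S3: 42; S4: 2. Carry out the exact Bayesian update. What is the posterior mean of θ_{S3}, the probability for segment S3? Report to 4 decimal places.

0.2798

The Dirichlet prior is conjugate to the Multinomial likelihood: each posterior αⱼ = prior αⱼ + observed count nⱼ.
Posterior concentration: (68.8, 48.7, 47.6, 5.0), total = 170.1.
E[θ_{S3}|data] = α_{S3}/Σα = 47.6/170.1 = 0.2798.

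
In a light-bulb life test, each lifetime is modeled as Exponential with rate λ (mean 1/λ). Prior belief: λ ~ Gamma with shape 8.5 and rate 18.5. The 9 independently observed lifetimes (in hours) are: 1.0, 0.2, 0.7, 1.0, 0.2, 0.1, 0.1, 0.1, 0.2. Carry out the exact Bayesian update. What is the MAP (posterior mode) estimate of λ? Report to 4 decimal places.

0.7466

With a Gamma(shape α, rate β) prior on the exponential rate λ, the posterior after n observations with total T = Σxᵢ is Gamma(α+n, β+T).
Sum of observations T = 3.6 hours; n = 9.
Posterior: Gamma(8.5+9, 18.5+3.6) = Gamma(17.5, 22.1).
Mode = (α−1)/β = 0.7466.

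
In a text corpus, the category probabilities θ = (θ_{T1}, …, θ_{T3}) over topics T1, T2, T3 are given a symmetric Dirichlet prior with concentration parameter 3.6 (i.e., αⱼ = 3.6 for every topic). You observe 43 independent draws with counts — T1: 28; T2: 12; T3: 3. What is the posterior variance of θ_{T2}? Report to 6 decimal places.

The Dirichlet prior is conjugate to the Multinomial likelihood: each posterior αⱼ = prior αⱼ + observed count nⱼ.
Posterior concentration: (31.6, 15.6, 6.6), total = 53.8.
Var[θ_j] = α_j(Σα−α_j)/((Σα)²(Σα+1)) = 15.6·38.2/(53.8²·54.8) = 0.003757.

0.003757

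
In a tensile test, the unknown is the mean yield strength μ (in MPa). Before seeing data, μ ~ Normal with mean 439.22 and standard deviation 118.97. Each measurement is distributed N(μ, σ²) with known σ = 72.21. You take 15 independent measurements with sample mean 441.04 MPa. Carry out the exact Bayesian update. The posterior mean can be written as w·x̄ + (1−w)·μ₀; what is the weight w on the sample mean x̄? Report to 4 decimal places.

0.9760

For Normal data with known variance σ², a Normal(μ₀, σ₀²) prior on μ is conjugate. Posterior precision = 1/σ₀² + n/σ²; posterior mean is the precision-weighted average of μ₀ and x̄.
σ₀² = 118.97² = 14153.8609, σ² = 72.21² = 5214.2841. Prior precision 1/σ₀² = 1/14153.8609; data precision n/σ² = 15/5214.2841.
w = (n/σ²)/(1/σ₀² + n/σ²) = n·σ₀²/(σ² + n·σ₀²) = 15·14153.8609/(5214.2841 + 15·14153.8609) = 212307.9135/217522.1976 = 0.9760.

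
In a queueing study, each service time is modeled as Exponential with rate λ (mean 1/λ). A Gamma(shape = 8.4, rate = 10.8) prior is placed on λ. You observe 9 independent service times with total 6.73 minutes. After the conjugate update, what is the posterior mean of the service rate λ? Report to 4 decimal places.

0.9926

With a Gamma(shape α, rate β) prior on the exponential rate λ, the posterior after n observations with total T = Σxᵢ is Gamma(α+n, β+T).
Posterior: Gamma(8.4+9, 10.8+6.73) = Gamma(17.4, 17.53).
Posterior mean of λ = α/β = 17.4/17.53 = 0.9926.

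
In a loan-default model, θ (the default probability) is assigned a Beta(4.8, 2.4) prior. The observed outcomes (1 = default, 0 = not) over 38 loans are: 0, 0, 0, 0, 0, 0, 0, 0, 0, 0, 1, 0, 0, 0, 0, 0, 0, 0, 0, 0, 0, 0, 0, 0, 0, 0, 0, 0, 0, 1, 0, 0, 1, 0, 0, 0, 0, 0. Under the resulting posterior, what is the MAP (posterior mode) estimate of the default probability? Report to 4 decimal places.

The Beta prior is conjugate to a Binomial/Bernoulli likelihood; the update adds successes to α and failures to β.
Posterior: Beta(α+k, β+n−k) = Beta(4.8+3, 2.4+35) = Beta(7.8, 37.4).
Mode of Beta(a,b) for a,b>1 is (a−1)/(a+b−2) = 6.8/43.2 = 0.1574.

0.1574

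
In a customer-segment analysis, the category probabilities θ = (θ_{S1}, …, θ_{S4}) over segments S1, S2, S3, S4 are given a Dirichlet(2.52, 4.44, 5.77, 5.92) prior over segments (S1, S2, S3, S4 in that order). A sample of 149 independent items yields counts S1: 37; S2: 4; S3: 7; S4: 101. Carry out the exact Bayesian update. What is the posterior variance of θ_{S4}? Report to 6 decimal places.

0.001370

The Dirichlet prior is conjugate to the Multinomial likelihood: each posterior αⱼ = prior αⱼ + observed count nⱼ.
Posterior concentration: (39.52, 8.44, 12.77, 106.92), total = 167.65.
Var[θ_j] = α_j(Σα−α_j)/((Σα)²(Σα+1)) = 106.92·60.73/(167.65²·168.65) = 0.001370.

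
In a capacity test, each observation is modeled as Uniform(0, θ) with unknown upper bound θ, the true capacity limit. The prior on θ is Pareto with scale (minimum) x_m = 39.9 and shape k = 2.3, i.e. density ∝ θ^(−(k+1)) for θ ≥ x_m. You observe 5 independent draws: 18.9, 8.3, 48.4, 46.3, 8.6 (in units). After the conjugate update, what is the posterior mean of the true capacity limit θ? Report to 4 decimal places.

A Pareto(scale x_m, shape k) prior on the upper bound θ of Uniform(0, θ) is conjugate: posterior is Pareto(max(x_m, max xᵢ), k + n).
Sample maximum = 48.4; prior scale x_m = 39.9 → posterior scale = max = 48.4.
Posterior shape = 2.3 + 5 = 7.3.
E[θ|data] = k·x_m/(k−1) = 7.3·48.4/6.3 = 56.0825.

56.0825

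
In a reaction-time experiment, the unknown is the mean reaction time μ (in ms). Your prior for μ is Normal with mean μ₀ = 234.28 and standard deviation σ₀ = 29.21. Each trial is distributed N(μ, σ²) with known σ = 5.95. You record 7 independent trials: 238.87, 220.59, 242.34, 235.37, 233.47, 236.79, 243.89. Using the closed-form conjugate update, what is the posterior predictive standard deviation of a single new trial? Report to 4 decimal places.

6.3585

For Normal data with known variance σ², a Normal(μ₀, σ₀²) prior on μ is conjugate. Posterior precision = 1/σ₀² + n/σ²; posterior mean is the precision-weighted average of μ₀ and x̄.
σ₀² = 29.21² = 853.2241, σ² = 5.95² = 35.4025; σ² + n·σ₀² = 35.4025 + 7·853.2241 = 6007.9712.
Posterior precision = 1/σ₀² + n/σ² = 1/853.2241 + 7/35.4025 = (σ² + n·σ₀²)/(σ₀²σ²) = 6007.9712/(853.2241·35.4025); posterior variance σₙ² = σ₀²σ²/(σ² + n·σ₀²) = 853.2241·35.4025/6007.9712 = 5.027698.
Predictive variance for one new observation = σₙ² + σ² = 853.2241·35.4025/6007.9712 + 35.4025 = σ²·(σ₀² + 6007.9712)/6007.9712 = 35.4025·6861.1953/6007.9712 = 40.430198; SD = √(35.4025·6861.1953/6007.9712) = 6.3585.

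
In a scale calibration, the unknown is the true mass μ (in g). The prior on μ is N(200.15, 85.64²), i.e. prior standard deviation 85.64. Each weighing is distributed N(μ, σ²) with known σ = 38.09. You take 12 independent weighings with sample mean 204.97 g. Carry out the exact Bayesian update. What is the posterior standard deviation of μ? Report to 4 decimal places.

10.9061

For Normal data with known variance σ², a Normal(μ₀, σ₀²) prior on μ is conjugate. Posterior precision = 1/σ₀² + n/σ²; posterior mean is the precision-weighted average of μ₀ and x̄.
σ₀² = 85.64² = 7334.2096, σ² = 38.09² = 1450.8481; σ² + n·σ₀² = 1450.8481 + 12·7334.2096 = 89461.3633.
Posterior precision = 1/σ₀² + n/σ² = 1/7334.2096 + 12/1450.8481 = (σ² + n·σ₀²)/(σ₀²σ²) = 89461.3633/(7334.2096·1450.8481); posterior variance σₙ² = σ₀²σ²/(σ² + n·σ₀²) = 7334.2096·1450.8481/89461.3633 = 118.943236.
Posterior SD = √σₙ² = √(7334.2096·1450.8481/89461.3633) = 10.9061.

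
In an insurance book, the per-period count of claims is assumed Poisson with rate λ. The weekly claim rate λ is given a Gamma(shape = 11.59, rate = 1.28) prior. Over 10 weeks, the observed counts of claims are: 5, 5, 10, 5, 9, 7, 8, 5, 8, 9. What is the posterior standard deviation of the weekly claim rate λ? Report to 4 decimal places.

With a Gamma(shape α, rate β) prior, the Poisson likelihood is conjugate: the posterior is Gamma(α + ΣXᵢ, β + n).
Sum of counts S = 71 over n = 10 weeks.
Posterior: Gamma(α+S, β+n) = Gamma(11.59+71, 1.28+10) = Gamma(82.59, 11.28).
SD = √α/β = √82.59/11.28 = 0.8057.

0.8057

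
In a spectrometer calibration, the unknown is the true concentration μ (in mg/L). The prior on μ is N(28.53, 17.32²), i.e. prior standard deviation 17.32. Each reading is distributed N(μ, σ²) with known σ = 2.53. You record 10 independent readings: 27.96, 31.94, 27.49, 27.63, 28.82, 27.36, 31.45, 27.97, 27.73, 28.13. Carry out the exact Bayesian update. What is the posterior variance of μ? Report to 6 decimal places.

0.638727

For Normal data with known variance σ², a Normal(μ₀, σ₀²) prior on μ is conjugate. Posterior precision = 1/σ₀² + n/σ²; posterior mean is the precision-weighted average of μ₀ and x̄.
σ₀² = 17.32² = 299.9824, σ² = 2.53² = 6.4009; σ² + n·σ₀² = 6.4009 + 10·299.9824 = 3006.2249.
Posterior precision = 1/σ₀² + n/σ² = 1/299.9824 + 10/6.4009 = (σ² + n·σ₀²)/(σ₀²σ²) = 3006.2249/(299.9824·6.4009); posterior variance σₙ² = σ₀²σ²/(σ² + n·σ₀²) = 299.9824·6.4009/3006.2249 = 0.638727.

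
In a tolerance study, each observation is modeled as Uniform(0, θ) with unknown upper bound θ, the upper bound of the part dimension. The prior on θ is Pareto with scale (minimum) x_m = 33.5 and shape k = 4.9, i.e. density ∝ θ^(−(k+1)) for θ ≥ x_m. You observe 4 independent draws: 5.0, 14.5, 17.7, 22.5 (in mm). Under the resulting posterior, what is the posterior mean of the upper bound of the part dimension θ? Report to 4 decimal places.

37.7405

A Pareto(scale x_m, shape k) prior on the upper bound θ of Uniform(0, θ) is conjugate: posterior is Pareto(max(x_m, max xᵢ), k + n).
Sample maximum = 22.5; prior scale x_m = 33.5 → posterior scale = max = 33.5.
Posterior shape = 4.9 + 4 = 8.9.
E[θ|data] = k·x_m/(k−1) = 8.9·33.5/7.9 = 37.7405.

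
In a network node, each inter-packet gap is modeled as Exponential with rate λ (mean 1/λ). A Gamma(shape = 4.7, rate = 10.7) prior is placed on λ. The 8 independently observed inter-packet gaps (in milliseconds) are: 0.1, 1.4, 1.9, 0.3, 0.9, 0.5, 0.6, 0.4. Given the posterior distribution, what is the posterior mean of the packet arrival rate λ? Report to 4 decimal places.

0.7560

With a Gamma(shape α, rate β) prior on the exponential rate λ, the posterior after n observations with total T = Σxᵢ is Gamma(α+n, β+T).
Sum of observations T = 6.1 milliseconds; n = 8.
Posterior: Gamma(4.7+8, 10.7+6.1) = Gamma(12.7, 16.8).
Posterior mean of λ = α/β = 12.7/16.8 = 0.7560.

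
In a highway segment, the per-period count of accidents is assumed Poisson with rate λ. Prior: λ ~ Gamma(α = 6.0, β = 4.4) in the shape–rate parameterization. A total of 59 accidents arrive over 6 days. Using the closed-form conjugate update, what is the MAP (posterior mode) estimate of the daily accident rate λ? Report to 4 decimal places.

6.1538

With a Gamma(shape α, rate β) prior, the Poisson likelihood is conjugate: the posterior is Gamma(α + ΣXᵢ, β + n).
Posterior: Gamma(α+S, β+n) = Gamma(6.0+59, 4.4+6) = Gamma(65.0, 10.4).
Mode of Gamma(α,β) for α≥1 is (α−1)/β = 64.0/10.4 = 6.1538.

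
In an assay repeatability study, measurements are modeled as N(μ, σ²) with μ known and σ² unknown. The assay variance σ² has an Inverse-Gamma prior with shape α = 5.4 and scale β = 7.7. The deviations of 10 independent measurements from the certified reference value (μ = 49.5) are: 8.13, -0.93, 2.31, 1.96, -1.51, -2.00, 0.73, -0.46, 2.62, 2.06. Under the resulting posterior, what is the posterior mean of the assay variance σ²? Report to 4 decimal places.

With known mean μ and an Inverse-Gamma(α, β) prior on σ², the Normal likelihood is conjugate: posterior is Inv-Gamma(α + n/2, β + Σ(xᵢ−μ)²/2).
Σ(xᵢ−μ)² = (8.13)² + (-0.93)² + (2.31)² + (1.96)² + (-1.51)² + (-2.00)² + (0.73)² + (-0.46)² + (2.62)² + (2.06)² = 94.2721.
Posterior: Inv-Gamma(5.4 + 10/2, 7.7 + 94.2721/2) = Inv-Gamma(10.40, 54.83605).
E[σ²|data] = β/(α−1) = 54.83605/9.40 = 5.8336.

5.8336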